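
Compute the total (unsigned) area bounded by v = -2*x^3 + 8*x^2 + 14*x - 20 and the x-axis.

The curve meets the x-axis where -2*x^3 + 8*x^2 + 14*x - 20 = 0, i.e. -2*(x - 5)*(x - 1)*(x + 2) = 0, at x = -2, 1, 5.
On [-2, 1] the curve lies below the axis; ∫[-2,1] (-2*x^3 + 8*x^2 + 14*x - 20) dx = -99/2, giving area 99/2.
On [1, 5] the curve lies above the axis; ∫[1,5] (-2*x^3 + 8*x^2 + 14*x - 20) dx = 320/3, giving area 320/3.
Total area = 99/2 + 320/3 = 937/6.

937/6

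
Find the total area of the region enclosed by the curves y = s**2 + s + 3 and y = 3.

1/6

Set the curves equal: s**2 + s + 3 = 3, so s**2 + s = 0, which factors as s*(s + 1) = 0. The curves meet at s = -1, 0.
On [-1, 0], y = 3 is on top; that piece has area ∫[-1,0] (-(s**2 + s)) ds = 1/6.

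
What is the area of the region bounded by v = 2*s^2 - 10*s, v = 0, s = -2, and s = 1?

The difference (2*s^2 - 10*s) - (0) = 2*s^2 - 10*s changes sign at s = 0 inside [-2, 1], so split the integral there.
∫[-2,0] (2*s^2 - 10*s) ds = 76/3.
∫[0,1] (2*s^2 - 10*s) ds = -13/3; the area of that piece is 13/3.
Total area = 76/3 + 13/3 = 89/3.

89/3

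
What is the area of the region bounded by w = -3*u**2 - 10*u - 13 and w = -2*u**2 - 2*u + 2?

Set the curves equal: -3*u**2 - 10*u - 13 = -2*u**2 - 2*u + 2, so -u**2 - 8*u - 15 = 0, which factors as -(u + 3)*(u + 5) = 0. The curves meet at u = -5, -3.
On [-5, -3], w = -3*u**2 - 10*u - 13 is on top; that piece has area ∫[-5,-3] (-u**2 - 8*u - 15) du = 4/3.

4/3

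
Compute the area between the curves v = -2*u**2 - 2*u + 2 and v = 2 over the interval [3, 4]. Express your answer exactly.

95/3

On [3, 4], (-2*u**2 - 2*u + 2) - (2) = -2*u**2 - 2*u is ≤ 0 throughout, so the area is a single integral of |-2*u**2 - 2*u|.
∫[3,4] (-2*u**2 - 2*u) du = -95/3; the area of that piece is 95/3.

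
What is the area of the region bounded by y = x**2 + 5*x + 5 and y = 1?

Set the curves equal: x**2 + 5*x + 5 = 1, so x**2 + 5*x + 4 = 0, which factors as (x + 1)*(x + 4) = 0. The curves meet at x = -4, -1.
On [-4, -1], y = 1 is on top; that piece has area ∫[-4,-1] (-(x**2 + 5*x + 4)) dx = 9/2.

9/2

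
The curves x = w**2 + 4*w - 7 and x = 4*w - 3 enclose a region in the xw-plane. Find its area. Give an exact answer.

32/3

Both boundary curves give x as a function of w, so integrate with respect to w. Setting them equal: w**2 - 4 = 0, i.e. (w - 2)*(w + 2) = 0, so they meet at w = -2, 2.
For w in [-2, 2], x = w**2 + 4*w - 7 is on the left; area = ∫[-2,2] (-(w**2 - 4)) dw = 32/3.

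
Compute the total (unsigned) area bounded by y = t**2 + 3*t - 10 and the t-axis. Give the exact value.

343/6

The curve meets the t-axis where t**2 + 3*t - 10 = 0, i.e. (t - 2)*(t + 5) = 0, at t = -5, 2.
On [-5, 2] the curve lies below the axis; ∫[-5,2] (t**2 + 3*t - 10) dt = -343/6, giving area 343/6.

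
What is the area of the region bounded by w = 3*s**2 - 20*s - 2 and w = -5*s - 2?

Set the curves equal: 3*s**2 - 20*s - 2 = -5*s - 2, so 3*s**2 - 15*s = 0, which factors as 3*s*(s - 5) = 0. The curves meet at s = 0, 5.
On [0, 5], w = -5*s - 2 is on top; that piece has area ∫[0,5] (-(3*s**2 - 15*s)) ds = 125/2.

125/2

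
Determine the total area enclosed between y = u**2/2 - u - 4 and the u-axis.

18

The curve meets the u-axis where u**2/2 - u - 4 = 0, i.e. (u - 4)*(u + 2)/2 = 0, at u = -2, 4.
On [-2, 4] the curve lies below the axis; ∫[-2,4] (u**2/2 - u - 4) du = -18, giving area 18.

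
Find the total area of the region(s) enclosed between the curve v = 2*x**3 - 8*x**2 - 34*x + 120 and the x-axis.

The curve meets the x-axis where 2*x**3 - 8*x**2 - 34*x + 120 = 0, i.e. 2*(x - 5)*(x - 3)*(x + 4) = 0, at x = -4, 3, 5.
On [-4, 3] the curve lies above the axis; ∫[-4,3] (2*x**3 - 8*x**2 - 34*x + 120) dx = 3773/6, giving area 3773/6.
On [3, 5] the curve lies below the axis; ∫[3,5] (2*x**3 - 8*x**2 - 34*x + 120) dx = -64/3, giving area 64/3.
Total area = 3773/6 + 64/3 = 3901/6.

3901/6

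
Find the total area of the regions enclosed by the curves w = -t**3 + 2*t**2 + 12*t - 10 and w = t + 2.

Set the curves equal: -t**3 + 2*t**2 + 12*t - 10 = t + 2, so -t**3 + 2*t**2 + 11*t - 12 = 0, which factors as -(t - 4)*(t - 1)*(t + 3) = 0. The curves meet at t = -3, 1, 4.
On [-3, 1], w = t + 2 is on top; that piece has area ∫[-3,1] (-(-t**3 + 2*t**2 + 11*t - 12)) dt = 160/3.
On [1, 4], w = -t**3 + 2*t**2 + 12*t - 10 is on top; that piece has area ∫[1,4] (-t**3 + 2*t**2 + 11*t - 12) dt = 99/4.
Total enclosed area = 160/3 + 99/4 = 937/12.

937/12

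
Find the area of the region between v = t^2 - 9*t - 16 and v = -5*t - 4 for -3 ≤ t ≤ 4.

229/3

The difference (t^2 - 9*t - 16) - (-5*t - 4) = t^2 - 4*t - 12 changes sign at t = -2 inside [-3, 4], so split the integral there.
∫[-3,-2] (t^2 - 4*t - 12) dt = 13/3.
∫[-2,4] (t^2 - 4*t - 12) dt = -72; the area of that piece is 72.
Total area = 13/3 + 72 = 229/3.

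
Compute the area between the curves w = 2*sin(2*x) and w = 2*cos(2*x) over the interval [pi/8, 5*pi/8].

On [pi/8, 5*pi/8], (2*sin(2*x)) - (2*cos(2*x)) = 2*sin(2*x) - 2*cos(2*x) is ≥ 0 throughout, so the area is a single integral of |2*sin(2*x) - 2*cos(2*x)|.
∫[pi/8,5*pi/8] (2*sin(2*x) - 2*cos(2*x)) dx = 2*sqrt(2).

2*sqrt(2)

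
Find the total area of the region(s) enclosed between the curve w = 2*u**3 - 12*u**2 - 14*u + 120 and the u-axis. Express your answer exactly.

The curve meets the u-axis where 2*u**3 - 12*u**2 - 14*u + 120 = 0, i.e. 2*(u - 5)*(u - 4)*(u + 3) = 0, at u = -3, 4, 5.
On [-3, 4] the curve lies above the axis; ∫[-3,4] (2*u**3 - 12*u**2 - 14*u + 120) du = 1029/2, giving area 1029/2.
On [4, 5] the curve lies below the axis; ∫[4,5] (2*u**3 - 12*u**2 - 14*u + 120) du = -5/2, giving area 5/2.
Total area = 1029/2 + 5/2 = 517.

517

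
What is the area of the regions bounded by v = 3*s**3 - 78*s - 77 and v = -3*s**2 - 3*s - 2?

Set the curves equal: 3*s**3 - 78*s - 77 = -3*s**2 - 3*s - 2, so 3*s**3 + 3*s**2 - 75*s - 75 = 0, which factors as 3*(s - 5)*(s + 1)*(s + 5) = 0. The curves meet at s = -5, -1, 5.
On [-5, -1], v = 3*s**3 - 78*s - 77 is on top; that piece has area ∫[-5,-1] (3*s**3 + 3*s**2 - 75*s - 75) ds = 256.
On [-1, 5], v = -3*s**2 - 3*s - 2 is on top; that piece has area ∫[-1,5] (-(3*s**3 + 3*s**2 - 75*s - 75)) ds = 756.
Total enclosed area = 256 + 756 = 1012.

1012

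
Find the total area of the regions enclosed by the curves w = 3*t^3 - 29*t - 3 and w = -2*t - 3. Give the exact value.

Set the curves equal: 3*t^3 - 29*t - 3 = -2*t - 3, so 3*t^3 - 27*t = 0, which factors as 3*t*(t - 3)*(t + 3) = 0. The curves meet at t = -3, 0, 3.
On [-3, 0], w = 3*t^3 - 29*t - 3 is on top; that piece has area ∫[-3,0] (3*t^3 - 27*t) dt = 243/4.
On [0, 3], w = -2*t - 3 is on top; that piece has area ∫[0,3] (-(3*t^3 - 27*t)) dt = 243/4.
Total enclosed area = 243/4 + 243/4 = 243/2.

243/2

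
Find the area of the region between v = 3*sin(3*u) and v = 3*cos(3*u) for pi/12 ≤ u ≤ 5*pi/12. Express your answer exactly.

2*sqrt(2)

On [pi/12, 5*pi/12], (3*sin(3*u)) - (3*cos(3*u)) = 3*sin(3*u) - 3*cos(3*u) is ≥ 0 throughout, so the area is a single integral of |3*sin(3*u) - 3*cos(3*u)|.
∫[pi/12,5*pi/12] (3*sin(3*u) - 3*cos(3*u)) du = 2*sqrt(2).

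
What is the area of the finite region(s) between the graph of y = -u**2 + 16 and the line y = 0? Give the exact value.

The curve meets the u-axis where -u**2 + 16 = 0, i.e. -(u - 4)*(u + 4) = 0, at u = -4, 4.
On [-4, 4] the curve lies above the axis; ∫[-4,4] (-u**2 + 16) du = 256/3, giving area 256/3.

256/3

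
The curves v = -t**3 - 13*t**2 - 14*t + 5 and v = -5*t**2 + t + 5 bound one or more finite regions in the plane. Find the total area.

Set the curves equal: -t**3 - 13*t**2 - 14*t + 5 = -5*t**2 + t + 5, so -t**3 - 8*t**2 - 15*t = 0, which factors as -t*(t + 3)*(t + 5) = 0. The curves meet at t = -5, -3, 0.
On [-5, -3], v = -5*t**2 + t + 5 is on top; that piece has area ∫[-5,-3] (-(-t**3 - 8*t**2 - 15*t)) dt = 16/3.
On [-3, 0], v = -t**3 - 13*t**2 - 14*t + 5 is on top; that piece has area ∫[-3,0] (-t**3 - 8*t**2 - 15*t) dt = 63/4.
Total enclosed area = 16/3 + 63/4 = 253/12.

253/12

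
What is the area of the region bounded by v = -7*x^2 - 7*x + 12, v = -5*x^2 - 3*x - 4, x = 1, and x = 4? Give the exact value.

104/3

The difference (-7*x^2 - 7*x + 12) - (-5*x^2 - 3*x - 4) = -2*x^2 - 4*x + 16 changes sign at x = 2 inside [1, 4], so split the integral there.
∫[1,2] (-2*x^2 - 4*x + 16) dx = 16/3.
∫[2,4] (-2*x^2 - 4*x + 16) dx = -88/3; the area of that piece is 88/3.
Total area = 16/3 + 88/3 = 104/3.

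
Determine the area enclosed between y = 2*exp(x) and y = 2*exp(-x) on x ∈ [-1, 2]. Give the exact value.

-8 + 2*exp(-2) + 2*exp(-1) + 2*exp(1) + 2*exp(2)

The difference (2*exp(x)) - (2*exp(-x)) = 2*exp(x) - 2*exp(-x) changes sign at x = 0 inside [-1, 2], so split the integral there.
∫[-1,0] (2*exp(x) - 2*exp(-x)) dx = -2*exp(1) - 2*exp(-1) + 4; the area of that piece is -4 + 2*exp(-1) + 2*exp(1).
∫[0,2] (2*exp(x) - 2*exp(-x)) dx = -4 + 2*exp(-2) + 2*exp(2).
Total area = (-4 + 2*exp(-1) + 2*exp(1)) + (-4 + 2*exp(-2) + 2*exp(2)) = -8 + 2*exp(-2) + 2*exp(-1) + 2*exp(1) + 2*exp(2).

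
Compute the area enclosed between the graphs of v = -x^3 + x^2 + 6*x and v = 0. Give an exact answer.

Set the curves equal: -x^3 + x^2 + 6*x = 0, so -x^3 + x^2 + 6*x = 0, which factors as -x*(x - 3)*(x + 2) = 0. The curves meet at x = -2, 0, 3.
On [-2, 0], v = 0 is on top; that piece has area ∫[-2,0] (-(-x^3 + x^2 + 6*x)) dx = 16/3.
On [0, 3], v = -x^3 + x^2 + 6*x is on top; that piece has area ∫[0,3] (-x^3 + x^2 + 6*x) dx = 63/4.
Total enclosed area = 16/3 + 63/4 = 253/12.

253/12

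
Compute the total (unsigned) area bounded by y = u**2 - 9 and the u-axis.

The curve meets the u-axis where u**2 - 9 = 0, i.e. (u - 3)*(u + 3) = 0, at u = -3, 3.
On [-3, 3] the curve lies below the axis; ∫[-3,3] (u**2 - 9) du = -36, giving area 36.

36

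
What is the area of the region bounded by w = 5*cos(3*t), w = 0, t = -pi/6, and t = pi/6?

10/3

On [-pi/6, pi/6], (5*cos(3*t)) - (0) = 5*cos(3*t) is ≥ 0 throughout, so the area is a single integral of |5*cos(3*t)|.
∫[-pi/6,pi/6] (5*cos(3*t)) dt = 10/3.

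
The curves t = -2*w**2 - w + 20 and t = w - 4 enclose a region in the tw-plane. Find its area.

Both boundary curves give t as a function of w, so integrate with respect to w. Setting them equal: -2*w**2 - 2*w + 24 = 0, i.e. -2*(w - 3)*(w + 4) = 0, so they meet at w = -4, 3.
For w in [-4, 3], t = -2*w**2 - w + 20 is on the right; area = ∫[-4,3] (-2*w**2 - 2*w + 24) dw = 343/3.

343/3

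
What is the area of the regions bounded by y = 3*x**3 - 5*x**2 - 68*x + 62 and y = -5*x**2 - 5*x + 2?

2997/4

Set the curves equal: 3*x**3 - 5*x**2 - 68*x + 62 = -5*x**2 - 5*x + 2, so 3*x**3 - 63*x + 60 = 0, which factors as 3*(x - 4)*(x - 1)*(x + 5) = 0. The curves meet at x = -5, 1, 4.
On [-5, 1], y = 3*x**3 - 5*x**2 - 68*x + 62 is on top; that piece has area ∫[-5,1] (3*x**3 - 63*x + 60) dx = 648.
On [1, 4], y = -5*x**2 - 5*x + 2 is on top; that piece has area ∫[1,4] (-(3*x**3 - 63*x + 60)) dx = 405/4.
Total enclosed area = 648 + 405/4 = 2997/4.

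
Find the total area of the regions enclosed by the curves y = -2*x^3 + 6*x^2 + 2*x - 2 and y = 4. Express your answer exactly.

16

Set the curves equal: -2*x^3 + 6*x^2 + 2*x - 2 = 4, so -2*x^3 + 6*x^2 + 2*x - 6 = 0, which factors as -2*(x - 3)*(x - 1)*(x + 1) = 0. The curves meet at x = -1, 1, 3.
On [-1, 1], y = 4 is on top; that piece has area ∫[-1,1] (-(-2*x^3 + 6*x^2 + 2*x - 6)) dx = 8.
On [1, 3], y = -2*x^3 + 6*x^2 + 2*x - 2 is on top; that piece has area ∫[1,3] (-2*x^3 + 6*x^2 + 2*x - 6) dx = 8.
Total enclosed area = 8 + 8 = 16.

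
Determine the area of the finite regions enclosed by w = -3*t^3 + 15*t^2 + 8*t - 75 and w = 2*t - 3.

443/2

Set the curves equal: -3*t^3 + 15*t^2 + 8*t - 75 = 2*t - 3, so -3*t^3 + 15*t^2 + 6*t - 72 = 0, which factors as -3*(t - 4)*(t - 3)*(t + 2) = 0. The curves meet at t = -2, 3, 4.
On [-2, 3], w = 2*t - 3 is on top; that piece has area ∫[-2,3] (-(-3*t^3 + 15*t^2 + 6*t - 72)) dt = 875/4.
On [3, 4], w = -3*t^3 + 15*t^2 + 8*t - 75 is on top; that piece has area ∫[3,4] (-3*t^3 + 15*t^2 + 6*t - 72) dt = 11/4.
Total enclosed area = 875/4 + 11/4 = 443/2.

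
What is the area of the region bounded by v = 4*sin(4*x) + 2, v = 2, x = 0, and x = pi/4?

2

On [0, pi/4], (4*sin(4*x) + 2) - (2) = 4*sin(4*x) is ≥ 0 throughout, so the area is a single integral of |4*sin(4*x)|.
∫[0,pi/4] (4*sin(4*x)) dx = 2.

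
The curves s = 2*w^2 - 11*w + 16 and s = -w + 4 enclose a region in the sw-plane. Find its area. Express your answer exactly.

Both boundary curves give s as a function of w, so integrate with respect to w. Setting them equal: 2*w^2 - 10*w + 12 = 0, i.e. 2*(w - 3)*(w - 2) = 0, so they meet at w = 2, 3.
For w in [2, 3], s = 2*w^2 - 11*w + 16 is on the left; area = ∫[2,3] (-(2*w^2 - 10*w + 12)) dw = 1/3.

1/3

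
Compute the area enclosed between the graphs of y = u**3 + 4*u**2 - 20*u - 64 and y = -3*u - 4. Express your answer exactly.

3901/12

Set the curves equal: u**3 + 4*u**2 - 20*u - 64 = -3*u - 4, so u**3 + 4*u**2 - 17*u - 60 = 0, which factors as (u - 4)*(u + 3)*(u + 5) = 0. The curves meet at u = -5, -3, 4.
On [-5, -3], y = u**3 + 4*u**2 - 20*u - 64 is on top; that piece has area ∫[-5,-3] (u**3 + 4*u**2 - 17*u - 60) du = 32/3.
On [-3, 4], y = -3*u - 4 is on top; that piece has area ∫[-3,4] (-(u**3 + 4*u**2 - 17*u - 60)) du = 3773/12.
Total enclosed area = 32/3 + 3773/12 = 3901/12.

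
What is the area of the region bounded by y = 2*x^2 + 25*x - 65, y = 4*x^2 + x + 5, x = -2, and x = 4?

324

On [-2, 4], (2*x^2 + 25*x - 65) - (4*x^2 + x + 5) = -2*x^2 + 24*x - 70 is ≤ 0 throughout, so the area is a single integral of |-2*x^2 + 24*x - 70|.
∫[-2,4] (-2*x^2 + 24*x - 70) dx = -324; the area of that piece is 324.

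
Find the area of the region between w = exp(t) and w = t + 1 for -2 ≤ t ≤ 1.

-3/2 - exp(-2) + exp(1)

On [-2, 1], (exp(t)) - (t + 1) = -t + exp(t) - 1 is ≥ 0 throughout, so the area is a single integral of |-t + exp(t) - 1|.
∫[-2,1] (-t + exp(t) - 1) dt = -3/2 - exp(-2) + exp(1).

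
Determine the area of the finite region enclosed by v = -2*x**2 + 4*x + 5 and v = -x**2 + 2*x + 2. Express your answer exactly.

32/3

Set the curves equal: -2*x**2 + 4*x + 5 = -x**2 + 2*x + 2, so -x**2 + 2*x + 3 = 0, which factors as -(x - 3)*(x + 1) = 0. The curves meet at x = -1, 3.
On [-1, 3], v = -2*x**2 + 4*x + 5 is on top; that piece has area ∫[-1,3] (-x**2 + 2*x + 3) dx = 32/3.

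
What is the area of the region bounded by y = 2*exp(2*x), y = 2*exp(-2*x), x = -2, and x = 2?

-4 + 2*exp(-4) + 2*exp(4)

The difference (2*exp(2*x)) - (2*exp(-2*x)) = 2*exp(2*x) - 2*exp(-2*x) changes sign at x = 0 inside [-2, 2], so split the integral there.
∫[-2,0] (2*exp(2*x) - 2*exp(-2*x)) dx = -exp(4) - exp(-4) + 2; the area of that piece is -2 + exp(-4) + exp(4).
∫[0,2] (2*exp(2*x) - 2*exp(-2*x)) dx = -2 + exp(-4) + exp(4).
Total area = (-2 + exp(-4) + exp(4)) + (-2 + exp(-4) + exp(4)) = -4 + 2*exp(-4) + 2*exp(4).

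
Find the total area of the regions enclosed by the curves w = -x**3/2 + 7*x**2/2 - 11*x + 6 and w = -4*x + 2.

37/24

Set the curves equal: -x**3/2 + 7*x**2/2 - 11*x + 6 = -4*x + 2, so -x**3/2 + 7*x**2/2 - 7*x + 4 = 0, which factors as -(x - 4)*(x - 2)*(x - 1)/2 = 0. The curves meet at x = 1, 2, 4.
On [1, 2], w = -4*x + 2 is on top; that piece has area ∫[1,2] (-(-x**3/2 + 7*x**2/2 - 7*x + 4)) dx = 5/24.
On [2, 4], w = -x**3/2 + 7*x**2/2 - 11*x + 6 is on top; that piece has area ∫[2,4] (-x**3/2 + 7*x**2/2 - 7*x + 4) dx = 4/3.
Total enclosed area = 5/24 + 4/3 = 37/24.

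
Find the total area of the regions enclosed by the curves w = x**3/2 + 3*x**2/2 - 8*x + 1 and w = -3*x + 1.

407/8

Set the curves equal: x**3/2 + 3*x**2/2 - 8*x + 1 = -3*x + 1, so x**3/2 + 3*x**2/2 - 5*x = 0, which factors as x*(x - 2)*(x + 5)/2 = 0. The curves meet at x = -5, 0, 2.
On [-5, 0], w = x**3/2 + 3*x**2/2 - 8*x + 1 is on top; that piece has area ∫[-5,0] (x**3/2 + 3*x**2/2 - 5*x) dx = 375/8.
On [0, 2], w = -3*x + 1 is on top; that piece has area ∫[0,2] (-(x**3/2 + 3*x**2/2 - 5*x)) dx = 4.
Total enclosed area = 375/8 + 4 = 407/8.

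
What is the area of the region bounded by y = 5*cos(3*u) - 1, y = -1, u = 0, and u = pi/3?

10/3

The difference (5*cos(3*u) - 1) - (-1) = 5*cos(3*u) changes sign at u = pi/6 inside [0, pi/3], so split the integral there.
∫[0,pi/6] (5*cos(3*u)) du = 5/3.
∫[pi/6,pi/3] (5*cos(3*u)) du = -5/3; the area of that piece is 5/3.
Total area = 5/3 + 5/3 = 10/3.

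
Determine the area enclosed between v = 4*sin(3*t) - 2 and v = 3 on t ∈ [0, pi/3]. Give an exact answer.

On [0, pi/3], (4*sin(3*t) - 2) - (3) = 4*sin(3*t) - 5 is ≤ 0 throughout, so the area is a single integral of |4*sin(3*t) - 5|.
∫[0,pi/3] (4*sin(3*t) - 5) dt = 8/3 - 5*pi/3; the area of that piece is -8/3 + 5*pi/3.

-8/3 + 5*pi/3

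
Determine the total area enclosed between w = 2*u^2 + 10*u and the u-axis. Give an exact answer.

The curve meets the u-axis where 2*u^2 + 10*u = 0, i.e. 2*u*(u + 5) = 0, at u = -5, 0.
On [-5, 0] the curve lies below the axis; ∫[-5,0] (2*u^2 + 10*u) du = -125/3, giving area 125/3.

125/3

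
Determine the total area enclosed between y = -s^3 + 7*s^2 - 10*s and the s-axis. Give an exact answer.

253/12

The curve meets the s-axis where -s^3 + 7*s^2 - 10*s = 0, i.e. -s*(s - 5)*(s - 2) = 0, at s = 0, 2, 5.
On [0, 2] the curve lies below the axis; ∫[0,2] (-s^3 + 7*s^2 - 10*s) ds = -16/3, giving area 16/3.
On [2, 5] the curve lies above the axis; ∫[2,5] (-s^3 + 7*s^2 - 10*s) ds = 63/4, giving area 63/4.
Total area = 16/3 + 63/4 = 253/12.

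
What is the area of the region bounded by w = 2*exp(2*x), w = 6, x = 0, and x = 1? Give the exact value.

The difference (2*exp(2*x)) - (6) = 2*exp(2*x) - 6 changes sign at x = log(3)/2 inside [0, 1], so split the integral there.
∫[0,log(3)/2] (2*exp(2*x) - 6) dx = 2 - log(27); the area of that piece is -2 + log(27).
∫[log(3)/2,1] (2*exp(2*x) - 6) dx = -9 + 3*log(3) + exp(2).
Total area = (-2 + log(27)) + (-9 + 3*log(3) + exp(2)) = -11 + 6*log(3) + exp(2).

-11 + 6*log(3) + exp(2)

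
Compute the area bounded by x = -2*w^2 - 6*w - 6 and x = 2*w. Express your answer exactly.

8/3

Both boundary curves give x as a function of w, so integrate with respect to w. Setting them equal: -2*w^2 - 8*w - 6 = 0, i.e. -2*(w + 1)*(w + 3) = 0, so they meet at w = -3, -1.
For w in [-3, -1], x = -2*w^2 - 6*w - 6 is on the right; area = ∫[-3,-1] (-2*w^2 - 8*w - 6) dw = 8/3.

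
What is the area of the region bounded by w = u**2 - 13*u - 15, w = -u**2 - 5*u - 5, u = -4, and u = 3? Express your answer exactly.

376/3

The difference (u**2 - 13*u - 15) - (-u**2 - 5*u - 5) = 2*u**2 - 8*u - 10 changes sign at u = -1 inside [-4, 3], so split the integral there.
∫[-4,-1] (2*u**2 - 8*u - 10) du = 72.
∫[-1,3] (2*u**2 - 8*u - 10) du = -160/3; the area of that piece is 160/3.
Total area = 72 + 160/3 = 376/3.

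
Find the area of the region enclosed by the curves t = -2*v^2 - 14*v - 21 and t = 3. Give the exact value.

1/3

Both boundary curves give t as a function of v, so integrate with respect to v. Setting them equal: -2*v^2 - 14*v - 24 = 0, i.e. -2*(v + 3)*(v + 4) = 0, so they meet at v = -4, -3.
For v in [-4, -3], t = -2*v^2 - 14*v - 21 is on the right; area = ∫[-4,-3] (-2*v^2 - 14*v - 24) dv = 1/3.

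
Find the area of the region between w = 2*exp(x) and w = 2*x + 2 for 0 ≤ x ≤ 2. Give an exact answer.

On [0, 2], (2*exp(x)) - (2*x + 2) = -2*x + 2*exp(x) - 2 is ≥ 0 throughout, so the area is a single integral of |-2*x + 2*exp(x) - 2|.
∫[0,2] (-2*x + 2*exp(x) - 2) dx = -10 + 2*exp(2).

-10 + 2*exp(2)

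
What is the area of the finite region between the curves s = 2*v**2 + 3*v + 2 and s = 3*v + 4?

8/3

Both boundary curves give s as a function of v, so integrate with respect to v. Setting them equal: 2*v**2 - 2 = 0, i.e. 2*(v - 1)*(v + 1) = 0, so they meet at v = -1, 1.
For v in [-1, 1], s = 2*v**2 + 3*v + 2 is on the left; area = ∫[-1,1] (-(2*v**2 - 2)) dv = 8/3.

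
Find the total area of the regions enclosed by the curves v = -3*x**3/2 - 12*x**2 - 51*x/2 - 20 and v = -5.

Set the curves equal: -3*x**3/2 - 12*x**2 - 51*x/2 - 20 = -5, so -3*x**3/2 - 12*x**2 - 51*x/2 - 15 = 0, which factors as -3*(x + 1)*(x + 2)*(x + 5)/2 = 0. The curves meet at x = -5, -2, -1.
On [-5, -2], v = -5 is on top; that piece has area ∫[-5,-2] (-(-3*x**3/2 - 12*x**2 - 51*x/2 - 15)) dx = 135/8.
On [-2, -1], v = -3*x**3/2 - 12*x**2 - 51*x/2 - 20 is on top; that piece has area ∫[-2,-1] (-3*x**3/2 - 12*x**2 - 51*x/2 - 15) dx = 7/8.
Total enclosed area = 135/8 + 7/8 = 71/4.

71/4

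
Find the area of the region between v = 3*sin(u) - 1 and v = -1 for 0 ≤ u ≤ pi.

On [0, pi], (3*sin(u) - 1) - (-1) = 3*sin(u) is ≥ 0 throughout, so the area is a single integral of |3*sin(u)|.
∫[0,pi] (3*sin(u)) du = 6.

6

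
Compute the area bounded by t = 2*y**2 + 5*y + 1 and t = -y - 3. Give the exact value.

1/3

Both boundary curves give t as a function of y, so integrate with respect to y. Setting them equal: 2*y**2 + 6*y + 4 = 0, i.e. 2*(y + 1)*(y + 2) = 0, so they meet at y = -2, -1.
For y in [-2, -1], t = 2*y**2 + 5*y + 1 is on the left; area = ∫[-2,-1] (-(2*y**2 + 6*y + 4)) dy = 1/3.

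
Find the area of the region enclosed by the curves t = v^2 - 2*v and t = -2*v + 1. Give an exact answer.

Both boundary curves give t as a function of v, so integrate with respect to v. Setting them equal: v^2 - 1 = 0, i.e. (v - 1)*(v + 1) = 0, so they meet at v = -1, 1.
For v in [-1, 1], t = v^2 - 2*v is on the left; area = ∫[-1,1] (-(v^2 - 1)) dv = 4/3.

4/3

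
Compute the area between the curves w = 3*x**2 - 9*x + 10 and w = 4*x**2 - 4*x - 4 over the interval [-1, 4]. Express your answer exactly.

The difference (3*x**2 - 9*x + 10) - (4*x**2 - 4*x - 4) = -x**2 - 5*x + 14 changes sign at x = 2 inside [-1, 4], so split the integral there.
∫[-1,2] (-x**2 - 5*x + 14) dx = 63/2.
∫[2,4] (-x**2 - 5*x + 14) dx = -62/3; the area of that piece is 62/3.
Total area = 63/2 + 62/3 = 313/6.

313/6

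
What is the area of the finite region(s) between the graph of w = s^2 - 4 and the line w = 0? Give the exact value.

The curve meets the s-axis where s^2 - 4 = 0, i.e. (s - 2)*(s + 2) = 0, at s = -2, 2.
On [-2, 2] the curve lies below the axis; ∫[-2,2] (s^2 - 4) ds = -32/3, giving area 32/3.

32/3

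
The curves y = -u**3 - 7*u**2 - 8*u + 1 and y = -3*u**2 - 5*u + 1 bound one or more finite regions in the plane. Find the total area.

Set the curves equal: -u**3 - 7*u**2 - 8*u + 1 = -3*u**2 - 5*u + 1, so -u**3 - 4*u**2 - 3*u = 0, which factors as -u*(u + 1)*(u + 3) = 0. The curves meet at u = -3, -1, 0.
On [-3, -1], y = -3*u**2 - 5*u + 1 is on top; that piece has area ∫[-3,-1] (-(-u**3 - 4*u**2 - 3*u)) du = 8/3.
On [-1, 0], y = -u**3 - 7*u**2 - 8*u + 1 is on top; that piece has area ∫[-1,0] (-u**3 - 4*u**2 - 3*u) du = 5/12.
Total enclosed area = 8/3 + 5/12 = 37/12.

37/12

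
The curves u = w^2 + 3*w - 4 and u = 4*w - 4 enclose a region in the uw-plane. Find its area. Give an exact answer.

1/6

Both boundary curves give u as a function of w, so integrate with respect to w. Setting them equal: w^2 - w = 0, i.e. w*(w - 1) = 0, so they meet at w = 0, 1.
For w in [0, 1], u = w^2 + 3*w - 4 is on the left; area = ∫[0,1] (-(w^2 - w)) dw = 1/6.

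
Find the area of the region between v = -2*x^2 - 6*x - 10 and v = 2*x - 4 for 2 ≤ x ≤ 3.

On [2, 3], (-2*x^2 - 6*x - 10) - (2*x - 4) = -2*x^2 - 8*x - 6 is ≤ 0 throughout, so the area is a single integral of |-2*x^2 - 8*x - 6|.
∫[2,3] (-2*x^2 - 8*x - 6) dx = -116/3; the area of that piece is 116/3.

116/3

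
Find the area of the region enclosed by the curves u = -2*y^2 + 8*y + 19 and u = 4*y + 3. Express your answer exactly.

72

Both boundary curves give u as a function of y, so integrate with respect to y. Setting them equal: -2*y^2 + 4*y + 16 = 0, i.e. -2*(y - 4)*(y + 2) = 0, so they meet at y = -2, 4.
For y in [-2, 4], u = -2*y^2 + 8*y + 19 is on the right; area = ∫[-2,4] (-2*y^2 + 4*y + 16) dy = 72.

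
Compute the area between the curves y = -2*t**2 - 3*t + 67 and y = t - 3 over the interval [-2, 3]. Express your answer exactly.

On [-2, 3], (-2*t**2 - 3*t + 67) - (t - 3) = -2*t**2 - 4*t + 70 is ≥ 0 throughout, so the area is a single integral of |-2*t**2 - 4*t + 70|.
∫[-2,3] (-2*t**2 - 4*t + 70) dt = 950/3.

950/3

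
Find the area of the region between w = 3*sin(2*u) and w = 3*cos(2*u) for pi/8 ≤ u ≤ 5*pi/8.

3*sqrt(2)

On [pi/8, 5*pi/8], (3*sin(2*u)) - (3*cos(2*u)) = 3*sin(2*u) - 3*cos(2*u) is ≥ 0 throughout, so the area is a single integral of |3*sin(2*u) - 3*cos(2*u)|.
∫[pi/8,5*pi/8] (3*sin(2*u) - 3*cos(2*u)) du = 3*sqrt(2).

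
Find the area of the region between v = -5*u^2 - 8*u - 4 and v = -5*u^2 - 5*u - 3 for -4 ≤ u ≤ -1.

39/2

On [-4, -1], (-5*u^2 - 8*u - 4) - (-5*u^2 - 5*u - 3) = -3*u - 1 is ≥ 0 throughout, so the area is a single integral of |-3*u - 1|.
∫[-4,-1] (-3*u - 1) du = 39/2.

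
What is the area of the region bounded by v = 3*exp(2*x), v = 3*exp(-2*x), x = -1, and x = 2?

-6 + 3*exp(-4)/2 + 3*exp(-2)/2 + 3*exp(2)/2 + 3*exp(4)/2

The difference (3*exp(2*x)) - (3*exp(-2*x)) = 3*exp(2*x) - 3*exp(-2*x) changes sign at x = 0 inside [-1, 2], so split the integral there.
∫[-1,0] (3*exp(2*x) - 3*exp(-2*x)) dx = -3*exp(2)/2 - 3*exp(-2)/2 + 3; the area of that piece is -3 + 3*exp(-2)/2 + 3*exp(2)/2.
∫[0,2] (3*exp(2*x) - 3*exp(-2*x)) dx = -3 + 3*exp(-4)/2 + 3*exp(4)/2.
Total area = (-3 + 3*exp(-2)/2 + 3*exp(2)/2) + (-3 + 3*exp(-4)/2 + 3*exp(4)/2) = -6 + 3*exp(-4)/2 + 3*exp(-2)/2 + 3*exp(2)/2 + 3*exp(4)/2.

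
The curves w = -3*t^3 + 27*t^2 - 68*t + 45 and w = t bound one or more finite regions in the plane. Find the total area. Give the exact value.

24

Set the curves equal: -3*t^3 + 27*t^2 - 68*t + 45 = t, so -3*t^3 + 27*t^2 - 69*t + 45 = 0, which factors as -3*(t - 5)*(t - 3)*(t - 1) = 0. The curves meet at t = 1, 3, 5.
On [1, 3], w = t is on top; that piece has area ∫[1,3] (-(-3*t^3 + 27*t^2 - 69*t + 45)) dt = 12.
On [3, 5], w = -3*t^3 + 27*t^2 - 68*t + 45 is on top; that piece has area ∫[3,5] (-3*t^3 + 27*t^2 - 69*t + 45) dt = 12.
Total enclosed area = 12 + 12 = 24.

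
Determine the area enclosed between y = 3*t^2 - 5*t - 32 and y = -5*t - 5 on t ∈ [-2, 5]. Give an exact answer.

144

The difference (3*t^2 - 5*t - 32) - (-5*t - 5) = 3*t^2 - 27 changes sign at t = 3 inside [-2, 5], so split the integral there.
∫[-2,3] (3*t^2 - 27) dt = -100; the area of that piece is 100.
∫[3,5] (3*t^2 - 27) dt = 44.
Total area = 100 + 44 = 144.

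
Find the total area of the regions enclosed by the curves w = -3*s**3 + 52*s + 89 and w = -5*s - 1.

Set the curves equal: -3*s**3 + 52*s + 89 = -5*s - 1, so -3*s**3 + 57*s + 90 = 0, which factors as -3*(s - 5)*(s + 2)*(s + 3) = 0. The curves meet at s = -3, -2, 5.
On [-3, -2], w = -5*s - 1 is on top; that piece has area ∫[-3,-2] (-(-3*s**3 + 57*s + 90)) ds = 15/4.
On [-2, 5], w = -3*s**3 + 52*s + 89 is on top; that piece has area ∫[-2,5] (-3*s**3 + 57*s + 90) ds = 3087/4.
Total enclosed area = 15/4 + 3087/4 = 1551/2.

1551/2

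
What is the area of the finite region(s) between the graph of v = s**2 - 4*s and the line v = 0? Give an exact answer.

The curve meets the s-axis where s**2 - 4*s = 0, i.e. s*(s - 4) = 0, at s = 0, 4.
On [0, 4] the curve lies below the axis; ∫[0,4] (s**2 - 4*s) ds = -32/3, giving area 32/3.

32/3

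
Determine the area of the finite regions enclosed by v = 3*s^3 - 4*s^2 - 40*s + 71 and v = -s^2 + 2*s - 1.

1741/4

Set the curves equal: 3*s^3 - 4*s^2 - 40*s + 71 = -s^2 + 2*s - 1, so 3*s^3 - 3*s^2 - 42*s + 72 = 0, which factors as 3*(s - 3)*(s - 2)*(s + 4) = 0. The curves meet at s = -4, 2, 3.
On [-4, 2], v = 3*s^3 - 4*s^2 - 40*s + 71 is on top; that piece has area ∫[-4,2] (3*s^3 - 3*s^2 - 42*s + 72) ds = 432.
On [2, 3], v = -s^2 + 2*s - 1 is on top; that piece has area ∫[2,3] (-(3*s^3 - 3*s^2 - 42*s + 72)) ds = 13/4.
Total enclosed area = 432 + 13/4 = 1741/4.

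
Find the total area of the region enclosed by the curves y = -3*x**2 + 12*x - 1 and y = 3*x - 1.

27/2

Set the curves equal: -3*x**2 + 12*x - 1 = 3*x - 1, so -3*x**2 + 9*x = 0, which factors as -3*x*(x - 3) = 0. The curves meet at x = 0, 3.
On [0, 3], y = -3*x**2 + 12*x - 1 is on top; that piece has area ∫[0,3] (-3*x**2 + 9*x) dx = 27/2.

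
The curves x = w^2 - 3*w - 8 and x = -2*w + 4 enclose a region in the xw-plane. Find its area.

343/6

Both boundary curves give x as a function of w, so integrate with respect to w. Setting them equal: w^2 - w - 12 = 0, i.e. (w - 4)*(w + 3) = 0, so they meet at w = -3, 4.
For w in [-3, 4], x = w^2 - 3*w - 8 is on the left; area = ∫[-3,4] (-(w^2 - w - 12)) dw = 343/6.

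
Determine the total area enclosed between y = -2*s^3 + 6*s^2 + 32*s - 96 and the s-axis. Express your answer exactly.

517

The curve meets the s-axis where -2*s^3 + 6*s^2 + 32*s - 96 = 0, i.e. -2*(s - 4)*(s - 3)*(s + 4) = 0, at s = -4, 3, 4.
On [-4, 3] the curve lies below the axis; ∫[-4,3] (-2*s^3 + 6*s^2 + 32*s - 96) ds = -1029/2, giving area 1029/2.
On [3, 4] the curve lies above the axis; ∫[3,4] (-2*s^3 + 6*s^2 + 32*s - 96) ds = 5/2, giving area 5/2.
Total area = 1029/2 + 5/2 = 517.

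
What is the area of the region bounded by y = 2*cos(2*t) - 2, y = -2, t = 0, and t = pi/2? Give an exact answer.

The difference (2*cos(2*t) - 2) - (-2) = 2*cos(2*t) changes sign at t = pi/4 inside [0, pi/2], so split the integral there.
∫[0,pi/4] (2*cos(2*t)) dt = 1.
∫[pi/4,pi/2] (2*cos(2*t)) dt = -1; the area of that piece is 1.
Total area = 1 + 1 = 2.

2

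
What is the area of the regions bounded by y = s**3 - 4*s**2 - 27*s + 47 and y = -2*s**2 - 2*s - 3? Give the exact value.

Set the curves equal: s**3 - 4*s**2 - 27*s + 47 = -2*s**2 - 2*s - 3, so s**3 - 2*s**2 - 25*s + 50 = 0, which factors as (s - 5)*(s - 2)*(s + 5) = 0. The curves meet at s = -5, 2, 5.
On [-5, 2], y = s**3 - 4*s**2 - 27*s + 47 is on top; that piece has area ∫[-5,2] (s**3 - 2*s**2 - 25*s + 50) ds = 4459/12.
On [2, 5], y = -2*s**2 - 2*s - 3 is on top; that piece has area ∫[2,5] (-(s**3 - 2*s**2 - 25*s + 50)) ds = 153/4.
Total enclosed area = 4459/12 + 153/4 = 2459/6.

2459/6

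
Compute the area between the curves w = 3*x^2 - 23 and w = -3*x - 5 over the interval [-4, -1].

The difference (3*x^2 - 23) - (-3*x - 5) = 3*x^2 + 3*x - 18 changes sign at x = -3 inside [-4, -1], so split the integral there.
∫[-4,-3] (3*x^2 + 3*x - 18) dx = 17/2.
∫[-3,-1] (3*x^2 + 3*x - 18) dx = -22; the area of that piece is 22.
Total area = 17/2 + 22 = 61/2.

61/2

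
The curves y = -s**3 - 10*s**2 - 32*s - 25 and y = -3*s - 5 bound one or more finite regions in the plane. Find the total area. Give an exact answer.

Set the curves equal: -s**3 - 10*s**2 - 32*s - 25 = -3*s - 5, so -s**3 - 10*s**2 - 29*s - 20 = 0, which factors as -(s + 1)*(s + 4)*(s + 5) = 0. The curves meet at s = -5, -4, -1.
On [-5, -4], y = -3*s - 5 is on top; that piece has area ∫[-5,-4] (-(-s**3 - 10*s**2 - 29*s - 20)) ds = 7/12.
On [-4, -1], y = -s**3 - 10*s**2 - 32*s - 25 is on top; that piece has area ∫[-4,-1] (-s**3 - 10*s**2 - 29*s - 20) ds = 45/4.
Total enclosed area = 7/12 + 45/4 = 71/6.

71/6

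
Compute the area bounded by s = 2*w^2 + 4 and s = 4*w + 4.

8/3

Both boundary curves give s as a function of w, so integrate with respect to w. Setting them equal: 2*w^2 - 4*w = 0, i.e. 2*w*(w - 2) = 0, so they meet at w = 0, 2.
For w in [0, 2], s = 2*w^2 + 4 is on the left; area = ∫[0,2] (-(2*w^2 - 4*w)) dw = 8/3.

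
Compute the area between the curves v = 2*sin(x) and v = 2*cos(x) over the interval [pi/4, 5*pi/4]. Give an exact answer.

4*sqrt(2)

On [pi/4, 5*pi/4], (2*sin(x)) - (2*cos(x)) = 2*sin(x) - 2*cos(x) is ≥ 0 throughout, so the area is a single integral of |2*sin(x) - 2*cos(x)|.
∫[pi/4,5*pi/4] (2*sin(x) - 2*cos(x)) dx = 4*sqrt(2).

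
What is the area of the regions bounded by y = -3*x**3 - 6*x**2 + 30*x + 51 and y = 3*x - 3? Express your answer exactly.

Set the curves equal: -3*x**3 - 6*x**2 + 30*x + 51 = 3*x - 3, so -3*x**3 - 6*x**2 + 27*x + 54 = 0, which factors as -3*(x - 3)*(x + 2)*(x + 3) = 0. The curves meet at x = -3, -2, 3.
On [-3, -2], y = 3*x - 3 is on top; that piece has area ∫[-3,-2] (-(-3*x**3 - 6*x**2 + 27*x + 54)) dx = 11/4.
On [-2, 3], y = -3*x**3 - 6*x**2 + 30*x + 51 is on top; that piece has area ∫[-2,3] (-3*x**3 - 6*x**2 + 27*x + 54) dx = 875/4.
Total enclosed area = 11/4 + 875/4 = 443/2.

443/2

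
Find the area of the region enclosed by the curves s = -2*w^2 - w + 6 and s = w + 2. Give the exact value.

Both boundary curves give s as a function of w, so integrate with respect to w. Setting them equal: -2*w^2 - 2*w + 4 = 0, i.e. -2*(w - 1)*(w + 2) = 0, so they meet at w = -2, 1.
For w in [-2, 1], s = -2*w^2 - w + 6 is on the right; area = ∫[-2,1] (-2*w^2 - 2*w + 4) dw = 9.

9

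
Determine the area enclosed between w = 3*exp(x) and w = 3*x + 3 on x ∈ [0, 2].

On [0, 2], (3*exp(x)) - (3*x + 3) = -3*x + 3*exp(x) - 3 is ≥ 0 throughout, so the area is a single integral of |-3*x + 3*exp(x) - 3|.
∫[0,2] (-3*x + 3*exp(x) - 3) dx = -15 + 3*exp(2).

-15 + 3*exp(2)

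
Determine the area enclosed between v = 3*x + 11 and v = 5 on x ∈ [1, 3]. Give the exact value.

On [1, 3], (3*x + 11) - (5) = 3*x + 6 is ≥ 0 throughout, so the area is a single integral of |3*x + 6|.
∫[1,3] (3*x + 6) dx = 24.

24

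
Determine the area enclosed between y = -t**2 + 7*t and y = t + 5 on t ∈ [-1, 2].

37/3

The difference (-t**2 + 7*t) - (t + 5) = -t**2 + 6*t - 5 changes sign at t = 1 inside [-1, 2], so split the integral there.
∫[-1,1] (-t**2 + 6*t - 5) dt = -32/3; the area of that piece is 32/3.
∫[1,2] (-t**2 + 6*t - 5) dt = 5/3.
Total area = 32/3 + 5/3 = 37/3.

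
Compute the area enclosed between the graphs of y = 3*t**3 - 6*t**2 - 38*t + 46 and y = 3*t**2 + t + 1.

Set the curves equal: 3*t**3 - 6*t**2 - 38*t + 46 = 3*t**2 + t + 1, so 3*t**3 - 9*t**2 - 39*t + 45 = 0, which factors as 3*(t - 5)*(t - 1)*(t + 3) = 0. The curves meet at t = -3, 1, 5.
On [-3, 1], y = 3*t**3 - 6*t**2 - 38*t + 46 is on top; that piece has area ∫[-3,1] (3*t**3 - 9*t**2 - 39*t + 45) dt = 192.
On [1, 5], y = 3*t**2 + t + 1 is on top; that piece has area ∫[1,5] (-(3*t**3 - 9*t**2 - 39*t + 45)) dt = 192.
Total enclosed area = 192 + 192 = 384.

384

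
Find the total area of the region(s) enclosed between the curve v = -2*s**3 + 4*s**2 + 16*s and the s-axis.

The curve meets the s-axis where -2*s**3 + 4*s**2 + 16*s = 0, i.e. -2*s*(s - 4)*(s + 2) = 0, at s = -2, 0, 4.
On [-2, 0] the curve lies below the axis; ∫[-2,0] (-2*s**3 + 4*s**2 + 16*s) ds = -40/3, giving area 40/3.
On [0, 4] the curve lies above the axis; ∫[0,4] (-2*s**3 + 4*s**2 + 16*s) ds = 256/3, giving area 256/3.
Total area = 40/3 + 256/3 = 296/3.

296/3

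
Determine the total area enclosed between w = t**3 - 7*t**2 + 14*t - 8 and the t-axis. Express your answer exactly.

The curve meets the t-axis where t**3 - 7*t**2 + 14*t - 8 = 0, i.e. (t - 4)*(t - 2)*(t - 1) = 0, at t = 1, 2, 4.
On [1, 2] the curve lies above the axis; ∫[1,2] (t**3 - 7*t**2 + 14*t - 8) dt = 5/12, giving area 5/12.
On [2, 4] the curve lies below the axis; ∫[2,4] (t**3 - 7*t**2 + 14*t - 8) dt = -8/3, giving area 8/3.
Total area = 5/12 + 8/3 = 37/12.

37/12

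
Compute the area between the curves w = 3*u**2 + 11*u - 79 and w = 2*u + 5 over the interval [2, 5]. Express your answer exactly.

151/2

The difference (3*u**2 + 11*u - 79) - (2*u + 5) = 3*u**2 + 9*u - 84 changes sign at u = 4 inside [2, 5], so split the integral there.
∫[2,4] (3*u**2 + 9*u - 84) du = -58; the area of that piece is 58.
∫[4,5] (3*u**2 + 9*u - 84) du = 35/2.
Total area = 58 + 35/2 = 151/2.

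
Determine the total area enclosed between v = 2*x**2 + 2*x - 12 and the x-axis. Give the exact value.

125/3

The curve meets the x-axis where 2*x**2 + 2*x - 12 = 0, i.e. 2*(x - 2)*(x + 3) = 0, at x = -3, 2.
On [-3, 2] the curve lies below the axis; ∫[-3,2] (2*x**2 + 2*x - 12) dx = -125/3, giving area 125/3.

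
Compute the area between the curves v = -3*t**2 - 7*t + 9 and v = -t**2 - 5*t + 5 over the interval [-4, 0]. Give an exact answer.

24

The difference (-3*t**2 - 7*t + 9) - (-t**2 - 5*t + 5) = -2*t**2 - 2*t + 4 changes sign at t = -2 inside [-4, 0], so split the integral there.
∫[-4,-2] (-2*t**2 - 2*t + 4) dt = -52/3; the area of that piece is 52/3.
∫[-2,0] (-2*t**2 - 2*t + 4) dt = 20/3.
Total area = 52/3 + 20/3 = 24.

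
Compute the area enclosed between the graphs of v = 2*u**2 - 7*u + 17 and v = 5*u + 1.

8/3

Set the curves equal: 2*u**2 - 7*u + 17 = 5*u + 1, so 2*u**2 - 12*u + 16 = 0, which factors as 2*(u - 4)*(u - 2) = 0. The curves meet at u = 2, 4.
On [2, 4], v = 5*u + 1 is on top; that piece has area ∫[2,4] (-(2*u**2 - 12*u + 16)) du = 8/3.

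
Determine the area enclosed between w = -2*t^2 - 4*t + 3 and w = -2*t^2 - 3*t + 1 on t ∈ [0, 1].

3/2

On [0, 1], (-2*t^2 - 4*t + 3) - (-2*t^2 - 3*t + 1) = -t + 2 is ≥ 0 throughout, so the area is a single integral of |-t + 2|.
∫[0,1] (-t + 2) dt = 3/2.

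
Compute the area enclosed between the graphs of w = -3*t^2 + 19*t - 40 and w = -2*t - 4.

1/2

Set the curves equal: -3*t^2 + 19*t - 40 = -2*t - 4, so -3*t^2 + 21*t - 36 = 0, which factors as -3*(t - 4)*(t - 3) = 0. The curves meet at t = 3, 4.
On [3, 4], w = -3*t^2 + 19*t - 40 is on top; that piece has area ∫[3,4] (-3*t^2 + 21*t - 36) dt = 1/2.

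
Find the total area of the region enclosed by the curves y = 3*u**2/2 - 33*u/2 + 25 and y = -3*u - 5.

Set the curves equal: 3*u**2/2 - 33*u/2 + 25 = -3*u - 5, so 3*u**2/2 - 27*u/2 + 30 = 0, which factors as 3*(u - 5)*(u - 4)/2 = 0. The curves meet at u = 4, 5.
On [4, 5], y = -3*u - 5 is on top; that piece has area ∫[4,5] (-(3*u**2/2 - 27*u/2 + 30)) du = 1/4.

1/4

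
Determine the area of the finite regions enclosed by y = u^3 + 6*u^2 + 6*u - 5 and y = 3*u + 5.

Set the curves equal: u^3 + 6*u^2 + 6*u - 5 = 3*u + 5, so u^3 + 6*u^2 + 3*u - 10 = 0, which factors as (u - 1)*(u + 2)*(u + 5) = 0. The curves meet at u = -5, -2, 1.
On [-5, -2], y = u^3 + 6*u^2 + 6*u - 5 is on top; that piece has area ∫[-5,-2] (u^3 + 6*u^2 + 3*u - 10) du = 81/4.
On [-2, 1], y = 3*u + 5 is on top; that piece has area ∫[-2,1] (-(u^3 + 6*u^2 + 3*u - 10)) du = 81/4.
Total enclosed area = 81/4 + 81/4 = 81/2.

81/2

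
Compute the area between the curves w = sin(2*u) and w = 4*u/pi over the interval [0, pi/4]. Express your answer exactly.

On [0, pi/4], (sin(2*u)) - (4*u/pi) = -4*u/pi + sin(2*u) is ≥ 0 throughout, so the area is a single integral of |-4*u/pi + sin(2*u)|.
∫[0,pi/4] (-4*u/pi + sin(2*u)) du = 1/2 - pi/8.

1/2 - pi/8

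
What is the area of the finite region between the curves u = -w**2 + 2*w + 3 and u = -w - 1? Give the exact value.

125/6

Both boundary curves give u as a function of w, so integrate with respect to w. Setting them equal: -w**2 + 3*w + 4 = 0, i.e. -(w - 4)*(w + 1) = 0, so they meet at w = -1, 4.
For w in [-1, 4], u = -w**2 + 2*w + 3 is on the right; area = ∫[-1,4] (-w**2 + 3*w + 4) dw = 125/6.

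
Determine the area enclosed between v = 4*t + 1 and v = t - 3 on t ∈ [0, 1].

On [0, 1], (4*t + 1) - (t - 3) = 3*t + 4 is ≥ 0 throughout, so the area is a single integral of |3*t + 4|.
∫[0,1] (3*t + 4) dt = 11/2.

11/2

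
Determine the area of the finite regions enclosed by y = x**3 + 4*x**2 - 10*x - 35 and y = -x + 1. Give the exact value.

1741/12

Set the curves equal: x**3 + 4*x**2 - 10*x - 35 = -x + 1, so x**3 + 4*x**2 - 9*x - 36 = 0, which factors as (x - 3)*(x + 3)*(x + 4) = 0. The curves meet at x = -4, -3, 3.
On [-4, -3], y = x**3 + 4*x**2 - 10*x - 35 is on top; that piece has area ∫[-4,-3] (x**3 + 4*x**2 - 9*x - 36) dx = 13/12.
On [-3, 3], y = -x + 1 is on top; that piece has area ∫[-3,3] (-(x**3 + 4*x**2 - 9*x - 36)) dx = 144.
Total enclosed area = 13/12 + 144 = 1741/12.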